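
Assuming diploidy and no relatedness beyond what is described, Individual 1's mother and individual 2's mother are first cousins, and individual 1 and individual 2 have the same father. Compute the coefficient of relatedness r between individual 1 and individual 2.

0.28125

With two independent routes of shared ancestry, r is the sum of the two contributions.
Individual 1 and individual 2 are related in two ways: second cousins through their mothers (r = 1/32) and half-sibs through their shared father (r = 1/4).
r = 1/32 + 1/4 = 0.28125.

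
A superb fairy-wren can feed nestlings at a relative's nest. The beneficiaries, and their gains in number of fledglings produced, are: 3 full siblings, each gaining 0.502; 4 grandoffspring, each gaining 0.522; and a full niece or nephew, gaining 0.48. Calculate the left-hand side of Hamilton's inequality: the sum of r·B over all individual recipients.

1.395

r to a full sibling = 0.5 (full sibs share both parents — two paths of length 2: r = 2·(1/2)^2 = 1/2).
r to a grandoffspring = 1/4 (two parent–offspring links: r = (1/2)^2 = 1/4).
r to a full niece or nephew = 1/4 (full aunt/uncle↔niece/nephew: two paths of length 3 through the shared grandparent pair: r = 2·(1/2)^3 = 1/4).
Summing one r·B term per recipient: 3·0.5·0.502 + 4·0.25·0.522 + 1·0.25·0.48 = 1.395.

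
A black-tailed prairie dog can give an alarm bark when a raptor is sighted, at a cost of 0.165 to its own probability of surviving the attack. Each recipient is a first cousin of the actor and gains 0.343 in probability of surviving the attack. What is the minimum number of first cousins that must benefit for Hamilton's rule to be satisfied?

4

r to a first cousin = 1/8 (first cousins share one grandparent pair — two paths of length 4: r = 2·(1/2)^4 = 1/8).
Hamilton's rule: n·r·B > C  ⇒  n > C/(r·B) = 0.165/(0.125·0.343) = 3.848.
The smallest integer exceeding 3.848 is 4.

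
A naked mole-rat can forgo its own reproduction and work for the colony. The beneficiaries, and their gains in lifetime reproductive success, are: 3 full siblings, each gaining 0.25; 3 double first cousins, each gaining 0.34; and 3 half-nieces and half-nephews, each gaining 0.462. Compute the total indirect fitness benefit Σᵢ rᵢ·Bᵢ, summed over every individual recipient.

0.80325

r to a full sibling = 1/2 (full sibs share both parents — two paths of length 2: r = 2·(1/2)^2 = 1/2).
r to a double first cousin = 0.25 (double first cousins share both grandparent pairs — four paths of length 4: r = 4·(1/2)^4 = 1/4).
r to a half-niece or half-nephew = 1/8 (half-aunt/uncle↔niece/nephew: one path of length 3: r = (1/2)^3 = 1/8).
Summing one r·B term per recipient: 3·0.5·0.25 + 3·0.25·0.34 + 3·0.125·0.462 = 0.80325.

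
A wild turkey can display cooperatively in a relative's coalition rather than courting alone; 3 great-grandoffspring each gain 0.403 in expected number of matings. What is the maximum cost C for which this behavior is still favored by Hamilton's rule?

0.151125

r to a great-grandoffspring = 0.125 (three parent–offspring links: r = (1/2)^3 = 1/8).
Hamilton's rule: n·r·B > C, so the trait is favored while C < n·r·B = 3·0.125·0.403 = 0.151125.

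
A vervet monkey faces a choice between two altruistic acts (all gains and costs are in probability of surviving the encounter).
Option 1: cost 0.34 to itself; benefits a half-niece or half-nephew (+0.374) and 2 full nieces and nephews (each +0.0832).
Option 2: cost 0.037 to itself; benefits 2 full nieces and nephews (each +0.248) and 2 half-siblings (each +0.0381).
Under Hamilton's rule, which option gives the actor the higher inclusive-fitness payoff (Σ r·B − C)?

Option 2

Option 1: r to a half-niece or half-nephew = 0.125.
Option 1: r to a full niece or nephew = 0.25.
Option 1: Σ r·B − C = (1·0.125·0.374 + 2·0.25·0.0832) − 0.34 = -0.25165.
Option 2: r to a full niece or nephew = 0.25.
Option 2: r to a half-sibling = 0.25.
Option 2: Σ r·B − C = (2·0.25·0.248 + 2·0.25·0.0381) − 0.037 = 0.10605.
Option 2 has the higher net inclusive-fitness payoff.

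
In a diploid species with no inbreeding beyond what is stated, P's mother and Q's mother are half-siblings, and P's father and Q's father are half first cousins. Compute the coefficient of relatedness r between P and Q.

Relatedness sums over independent paths through distinct common ancestors.
P and Q are related in two ways: half first cousins through their mothers (r = 1/16) and half second cousins through their fathers (r = 1/64).
r = 1/16 + 1/64 = 5/64 = 0.078125.

0.078125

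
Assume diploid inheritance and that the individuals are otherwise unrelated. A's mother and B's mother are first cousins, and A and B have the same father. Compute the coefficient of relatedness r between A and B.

0.28125

Independent pedigree routes through distinct common ancestors add.
A and B are related in two ways: second cousins through their mothers (r = 1/32) and half-sibs through their shared father (r = 1/4).
r = 1/32 + 1/4 = 9/32 = 0.28125.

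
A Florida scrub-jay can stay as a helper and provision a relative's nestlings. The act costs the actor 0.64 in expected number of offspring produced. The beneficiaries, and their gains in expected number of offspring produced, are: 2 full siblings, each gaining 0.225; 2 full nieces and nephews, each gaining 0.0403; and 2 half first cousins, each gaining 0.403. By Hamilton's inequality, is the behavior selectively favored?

Hamilton's rule: the trait is favored when the sum of r·B over every recipient exceeds the actor's cost C.
r to a full sibling = 0.5 (full sibs share both parents — two paths of length 2: r = 2·(1/2)^2 = 1/2).
r to a full niece or nephew = 0.25 (full aunt/uncle↔niece/nephew: two paths of length 3 through the shared grandparent pair: r = 2·(1/2)^3 = 1/4).
r to a half first cousin = 1/16 (half first cousins share one grandparent — one path of length 4: r = (1/2)^4 = 1/16).
Summing one r·B term per recipient: 2·0.5·0.225 + 2·0.25·0.0403 + 2·0.0625·0.403 = 0.295525.
0.295525 < 0.64: the indirect benefit is less than the cost.

No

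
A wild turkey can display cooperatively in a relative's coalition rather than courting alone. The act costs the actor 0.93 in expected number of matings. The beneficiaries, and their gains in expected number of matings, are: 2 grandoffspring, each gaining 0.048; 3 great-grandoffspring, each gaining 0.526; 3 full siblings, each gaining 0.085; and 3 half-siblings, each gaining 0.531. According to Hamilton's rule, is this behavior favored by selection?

Hamilton's rule: the trait is favored when the sum of r·B over every recipient exceeds the actor's cost C.
r to a grandoffspring = 1/4 (two parent–offspring links: r = (1/2)^2 = 1/4).
r to a great-grandoffspring = 1/8 (three parent–offspring links: r = (1/2)^3 = 1/8).
r to a full sibling = 0.5 (full sibs share both parents — two paths of length 2: r = 2·(1/2)^2 = 1/2).
r to a half-sibling = 0.25 (half-sibs share one parent — one path of length 2: r = (1/2)^2 = 1/4).
Summing one r·B term per recipient: 2·0.25·0.048 + 3·0.125·0.526 + 3·0.5·0.085 + 3·0.25·0.531 = 0.747.
0.747 < 0.93: the indirect benefit is less than the cost.

No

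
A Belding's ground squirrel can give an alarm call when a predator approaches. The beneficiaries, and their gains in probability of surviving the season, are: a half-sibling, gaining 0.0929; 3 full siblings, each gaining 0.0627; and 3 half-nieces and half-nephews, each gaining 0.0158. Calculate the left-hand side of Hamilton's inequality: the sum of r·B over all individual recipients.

r to a half-sibling = 0.25 (half-sibs share one parent — one path of length 2: r = (1/2)^2 = 1/4).
r to a full sibling = 0.5 (full sibs share both parents — two paths of length 2: r = 2·(1/2)^2 = 1/2).
r to a half-niece or half-nephew = 0.125 (half-aunt/uncle↔niece/nephew: one path of length 3: r = (1/2)^3 = 1/8).
Summing one r·B term per recipient: 1·0.25·0.0929 + 3·0.5·0.0627 + 3·0.125·0.0158 = 0.1232.

0.1232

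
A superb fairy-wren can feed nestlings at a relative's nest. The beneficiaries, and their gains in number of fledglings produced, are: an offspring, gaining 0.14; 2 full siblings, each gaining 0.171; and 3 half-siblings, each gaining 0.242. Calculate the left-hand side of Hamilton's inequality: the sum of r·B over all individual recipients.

r to an offspring = 0.5 (one parent–offspring link: r = (1/2)^1 = 1/2).
r to a full sibling = 0.5 (full sibs share both parents — two paths of length 2: r = 2·(1/2)^2 = 1/2).
r to a half-sibling = 1/4 (half-sibs share one parent — one path of length 2: r = (1/2)^2 = 1/4).
Summing one r·B term per recipient: 1·0.5·0.14 + 2·0.5·0.171 + 3·0.25·0.242 = 0.4225.

0.4225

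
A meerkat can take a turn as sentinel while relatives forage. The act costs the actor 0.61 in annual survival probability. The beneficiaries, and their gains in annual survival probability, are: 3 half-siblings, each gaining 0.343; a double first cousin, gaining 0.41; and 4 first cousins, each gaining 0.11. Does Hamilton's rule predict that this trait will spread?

Hamilton's rule: the trait is favored when the sum of r·B over every recipient exceeds the actor's cost C.
r to a half-sibling = 0.25 (half-sibs share one parent — one path of length 2: r = (1/2)^2 = 1/4).
r to a double first cousin = 1/4 (double first cousins share both grandparent pairs — four paths of length 4: r = 4·(1/2)^4 = 1/4).
r to a first cousin = 0.125 (first cousins share one grandparent pair — two paths of length 4: r = 2·(1/2)^4 = 1/8).
Summing one r·B term per recipient: 3·0.25·0.343 + 1·0.25·0.41 + 4·0.125·0.11 = 0.41475.
0.41475 < 0.61: the indirect benefit is less than the cost.

No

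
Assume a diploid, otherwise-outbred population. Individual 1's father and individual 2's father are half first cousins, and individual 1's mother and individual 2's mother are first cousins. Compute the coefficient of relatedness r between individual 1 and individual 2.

With two independent routes of shared ancestry, r is the sum of the two contributions.
Individual 1 and individual 2 are related in two ways: half second cousins through their fathers (r = 1/64) and second cousins through their mothers (r = 1/32).
r = 1/64 + 1/32 = 0.046875.

0.046875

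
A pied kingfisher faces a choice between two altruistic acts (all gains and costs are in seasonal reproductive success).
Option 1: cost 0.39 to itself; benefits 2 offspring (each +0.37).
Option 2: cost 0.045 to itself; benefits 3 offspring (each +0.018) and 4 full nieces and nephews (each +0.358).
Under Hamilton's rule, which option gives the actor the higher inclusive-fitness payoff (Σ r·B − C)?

Option 1: r to an offspring = 0.5.
Option 1: Σ r·B − C = (2·0.5·0.37) − 0.39 = -0.02.
Option 2: r to an offspring = 0.5.
Option 2: r to a full niece or nephew = 0.25.
Option 2: Σ r·B − C = (3·0.5·0.018 + 4·0.25·0.358) − 0.045 = 0.34.
Option 2 has the higher net inclusive-fitness payoff.

Option 2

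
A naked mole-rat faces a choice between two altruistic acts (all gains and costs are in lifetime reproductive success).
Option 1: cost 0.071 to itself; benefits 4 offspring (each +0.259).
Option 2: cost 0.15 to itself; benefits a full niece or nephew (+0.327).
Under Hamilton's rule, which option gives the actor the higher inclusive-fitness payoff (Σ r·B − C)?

Option 1: r to an offspring = 0.5.
Option 1: Σ r·B − C = (4·0.5·0.259) − 0.071 = 0.447.
Option 2: r to a full niece or nephew = 0.25.
Option 2: Σ r·B − C = (1·0.25·0.327) − 0.15 = -0.06825.
Option 1 has the higher net inclusive-fitness payoff.

Option 1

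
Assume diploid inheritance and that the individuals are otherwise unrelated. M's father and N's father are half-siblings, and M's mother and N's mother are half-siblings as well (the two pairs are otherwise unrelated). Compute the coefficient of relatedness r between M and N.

0.125

With two independent routes of shared ancestry, r is the sum of the two contributions.
M and N are related in two ways: half first cousins through their fathers (r = 1/16) and half first cousins through their mothers (r = 1/16).
r = 1/16 + 1/16 = 1/8 = 0.125.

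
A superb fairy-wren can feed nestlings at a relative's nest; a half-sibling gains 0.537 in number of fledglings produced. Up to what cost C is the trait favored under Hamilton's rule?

0.13425

r to a half-sibling = 1/4 (half-sibs share one parent — one path of length 2: r = (1/2)^2 = 1/4).
Hamilton's rule: n·r·B > C, so the trait is favored while C < n·r·B = 1·0.25·0.537 = 0.13425.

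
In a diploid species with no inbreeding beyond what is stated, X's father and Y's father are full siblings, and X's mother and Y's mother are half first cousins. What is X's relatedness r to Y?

0.140625

Independent pedigree routes through distinct common ancestors add.
X and Y are related in two ways: first cousins through their fathers (r = 1/8) and half second cousins through their mothers (r = 1/64).
r = 1/8 + 1/64 = 0.140625.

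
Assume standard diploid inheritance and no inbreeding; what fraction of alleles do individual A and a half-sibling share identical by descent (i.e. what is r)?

0.25

Each parent–offspring link contributes a factor of 1/2, and independent paths through distinct common ancestors add.
Half-sibs share one parent — one path of length 2: r = (1/2)^2 = 1/4.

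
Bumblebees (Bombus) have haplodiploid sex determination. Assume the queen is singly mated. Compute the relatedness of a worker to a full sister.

Haplodiploid full sisters inherit their father's entire haploid genome identically (contributing 1/2) and on average half of their mother's contribution (1/2 · 1/2 = 1/4); r = 1/2 + 1/4 = 3/4.

0.75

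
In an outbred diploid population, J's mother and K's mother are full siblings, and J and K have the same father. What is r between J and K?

0.375

Relatedness sums over independent paths through distinct common ancestors.
J and K are related in two ways: first cousins through their mothers (r = 1/8) and half-sibs through their shared father (r = 1/4).
r = 1/8 + 1/4 = 3/8 = 0.375.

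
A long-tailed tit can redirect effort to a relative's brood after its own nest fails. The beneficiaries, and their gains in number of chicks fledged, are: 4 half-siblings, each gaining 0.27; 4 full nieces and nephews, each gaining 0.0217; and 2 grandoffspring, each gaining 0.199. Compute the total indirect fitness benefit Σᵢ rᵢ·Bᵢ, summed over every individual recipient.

r to a half-sibling = 1/4 (half-sibs share one parent — one path of length 2: r = (1/2)^2 = 1/4).
r to a full niece or nephew = 0.25 (full aunt/uncle↔niece/nephew: two paths of length 3 through the shared grandparent pair: r = 2·(1/2)^3 = 1/4).
r to a grandoffspring = 1/4 (two parent–offspring links: r = (1/2)^2 = 1/4).
Summing one r·B term per recipient: 4·0.25·0.27 + 4·0.25·0.0217 + 2·0.25·0.199 = 0.3912.

0.3912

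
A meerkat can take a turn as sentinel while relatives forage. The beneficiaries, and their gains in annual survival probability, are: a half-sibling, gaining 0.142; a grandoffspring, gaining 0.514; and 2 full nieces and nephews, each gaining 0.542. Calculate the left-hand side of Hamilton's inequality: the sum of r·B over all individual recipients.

r to a half-sibling = 1/4 (half-sibs share one parent — one path of length 2: r = (1/2)^2 = 1/4).
r to a grandoffspring = 0.25 (two parent–offspring links: r = (1/2)^2 = 1/4).
r to a full niece or nephew = 0.25 (full aunt/uncle↔niece/nephew: two paths of length 3 through the shared grandparent pair: r = 2·(1/2)^3 = 1/4).
Summing one r·B term per recipient: 1·0.25·0.142 + 1·0.25·0.514 + 2·0.25·0.542 = 0.435.

0.435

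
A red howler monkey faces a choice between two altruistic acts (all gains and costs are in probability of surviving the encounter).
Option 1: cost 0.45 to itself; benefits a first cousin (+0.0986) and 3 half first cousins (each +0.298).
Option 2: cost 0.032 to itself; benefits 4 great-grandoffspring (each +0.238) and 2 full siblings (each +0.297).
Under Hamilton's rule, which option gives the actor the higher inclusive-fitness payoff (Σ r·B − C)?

Option 2

Option 1: r to a first cousin = 0.125.
Option 1: r to a half first cousin = 0.0625.
Option 1: Σ r·B − C = (1·0.125·0.0986 + 3·0.0625·0.298) − 0.45 = -0.3818.
Option 2: r to a great-grandoffspring = 0.125.
Option 2: r to a full sibling = 0.5.
Option 2: Σ r·B − C = (4·0.125·0.238 + 2·0.5·0.297) − 0.032 = 0.384.
Option 2 has the higher net inclusive-fitness payoff.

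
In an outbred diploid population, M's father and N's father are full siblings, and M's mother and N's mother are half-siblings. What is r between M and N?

0.1875

Wright's path rule: contributions from independent ancestry routes add.
M and N are related in two ways: first cousins through their fathers (r = 1/8) and half first cousins through their mothers (r = 1/16).
r = 1/8 + 1/16 = 3/16 = 0.1875.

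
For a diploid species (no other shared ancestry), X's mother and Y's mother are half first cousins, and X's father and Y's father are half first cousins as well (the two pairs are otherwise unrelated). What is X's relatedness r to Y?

0.03125

Relatedness sums over independent paths through distinct common ancestors.
X and Y are related in two ways: half second cousins through their mothers (r = 1/64) and half second cousins through their fathers (r = 1/64).
r = 1/64 + 1/64 = 0.03125.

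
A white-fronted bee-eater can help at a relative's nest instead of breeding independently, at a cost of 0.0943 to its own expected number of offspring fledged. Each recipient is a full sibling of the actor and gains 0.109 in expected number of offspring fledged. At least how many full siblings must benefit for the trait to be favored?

r to a full sibling = 1/2 (full sibs share both parents — two paths of length 2: r = 2·(1/2)^2 = 1/2).
Hamilton's rule: n·r·B > C  ⇒  n > C/(r·B) = 0.0943/(0.5·0.109) = 1.73.
The smallest integer exceeding 1.73 is 2.

2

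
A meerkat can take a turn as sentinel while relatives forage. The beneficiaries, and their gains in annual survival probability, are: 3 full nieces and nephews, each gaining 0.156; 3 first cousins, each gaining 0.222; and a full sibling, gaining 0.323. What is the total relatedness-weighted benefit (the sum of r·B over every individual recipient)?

0.36175

r to a full niece or nephew = 1/4 (full aunt/uncle↔niece/nephew: two paths of length 3 through the shared grandparent pair: r = 2·(1/2)^3 = 1/4).
r to a first cousin = 0.125 (first cousins share one grandparent pair — two paths of length 4: r = 2·(1/2)^4 = 1/8).
r to a full sibling = 1/2 (full sibs share both parents — two paths of length 2: r = 2·(1/2)^2 = 1/2).
Summing one r·B term per recipient: 3·0.25·0.156 + 3·0.125·0.222 + 1·0.5·0.323 = 0.36175.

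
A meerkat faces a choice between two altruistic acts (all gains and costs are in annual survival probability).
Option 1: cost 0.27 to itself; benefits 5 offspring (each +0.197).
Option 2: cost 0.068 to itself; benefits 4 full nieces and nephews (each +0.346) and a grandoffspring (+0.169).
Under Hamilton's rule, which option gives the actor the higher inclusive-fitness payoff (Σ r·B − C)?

Option 2

Option 1: r to an offspring = 0.5.
Option 1: Σ r·B − C = (5·0.5·0.197) − 0.27 = 0.2225.
Option 2: r to a full niece or nephew = 0.25.
Option 2: r to a grandoffspring = 0.25.
Option 2: Σ r·B − C = (4·0.25·0.346 + 1·0.25·0.169) − 0.068 = 0.32025.
Option 2 has the higher net inclusive-fitness payoff.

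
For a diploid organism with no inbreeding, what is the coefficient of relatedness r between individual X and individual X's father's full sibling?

Each parent–offspring link contributes a factor of 1/2, and independent paths through distinct common ancestors add.
Full aunt/uncle↔niece/nephew: two paths of length 3 through the shared grandparent pair: r = 2·(1/2)^3 = 1/4.

0.25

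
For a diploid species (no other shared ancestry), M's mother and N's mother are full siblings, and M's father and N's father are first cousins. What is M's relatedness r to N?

Relatedness sums over independent paths through distinct common ancestors.
M and N are related in two ways: first cousins through their mothers (r = 1/8) and second cousins through their fathers (r = 1/32).
r = 1/8 + 1/32 = 5/32 = 0.15625.

0.15625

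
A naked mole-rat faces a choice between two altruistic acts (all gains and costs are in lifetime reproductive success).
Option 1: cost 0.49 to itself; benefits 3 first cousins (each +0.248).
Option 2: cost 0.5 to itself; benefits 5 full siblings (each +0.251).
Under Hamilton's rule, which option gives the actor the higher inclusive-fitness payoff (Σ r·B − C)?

Option 1: r to a first cousin = 0.125.
Option 1: Σ r·B − C = (3·0.125·0.248) − 0.49 = -0.397.
Option 2: r to a full sibling = 0.5.
Option 2: Σ r·B − C = (5·0.5·0.251) − 0.5 = 0.1275.
Option 2 has the higher net inclusive-fitness payoff.

Option 2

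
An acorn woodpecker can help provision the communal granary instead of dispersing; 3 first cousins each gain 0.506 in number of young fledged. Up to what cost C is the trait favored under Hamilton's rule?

0.18975

r to a first cousin = 1/8 (first cousins share one grandparent pair — two paths of length 4: r = 2·(1/2)^4 = 1/8).
Hamilton's rule: n·r·B > C, so the trait is favored while C < n·r·B = 3·0.125·0.506 = 0.18975.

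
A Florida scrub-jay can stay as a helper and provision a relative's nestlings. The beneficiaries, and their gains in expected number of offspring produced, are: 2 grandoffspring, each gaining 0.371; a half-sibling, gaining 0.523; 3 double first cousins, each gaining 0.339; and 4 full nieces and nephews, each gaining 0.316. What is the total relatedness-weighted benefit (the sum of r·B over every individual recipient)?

r to a grandoffspring = 0.25 (two parent–offspring links: r = (1/2)^2 = 1/4).
r to a half-sibling = 1/4 (half-sibs share one parent — one path of length 2: r = (1/2)^2 = 1/4).
r to a double first cousin = 1/4 (double first cousins share both grandparent pairs — four paths of length 4: r = 4·(1/2)^4 = 1/4).
r to a full niece or nephew = 0.25 (full aunt/uncle↔niece/nephew: two paths of length 3 through the shared grandparent pair: r = 2·(1/2)^3 = 1/4).
Summing one r·B term per recipient: 2·0.25·0.371 + 1·0.25·0.523 + 3·0.25·0.339 + 4·0.25·0.316 = 0.8865.

0.8865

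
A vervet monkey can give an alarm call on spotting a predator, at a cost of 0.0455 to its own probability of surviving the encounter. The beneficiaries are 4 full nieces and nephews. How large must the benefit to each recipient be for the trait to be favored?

r to a full niece or nephew = 0.25 (full aunt/uncle↔niece/nephew: two paths of length 3 through the shared grandparent pair: r = 2·(1/2)^3 = 1/4).
Hamilton's rule with n recipients of equal r: n·r·B > C, so B > C/(n·r) = 0.0455/(4·0.25) = 0.0455.

0.0455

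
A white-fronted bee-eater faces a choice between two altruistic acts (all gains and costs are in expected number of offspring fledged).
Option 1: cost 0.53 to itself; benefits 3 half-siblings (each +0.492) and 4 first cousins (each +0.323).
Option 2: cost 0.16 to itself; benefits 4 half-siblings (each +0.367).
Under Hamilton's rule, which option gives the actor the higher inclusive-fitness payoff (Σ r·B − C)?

Option 1: r to a half-sibling = 0.25.
Option 1: r to a first cousin = 0.125.
Option 1: Σ r·B − C = (3·0.25·0.492 + 4·0.125·0.323) − 0.53 = 0.0005.
Option 2: r to a half-sibling = 0.25.
Option 2: Σ r·B − C = (4·0.25·0.367) − 0.16 = 0.207.
Option 2 has the higher net inclusive-fitness payoff.

Option 2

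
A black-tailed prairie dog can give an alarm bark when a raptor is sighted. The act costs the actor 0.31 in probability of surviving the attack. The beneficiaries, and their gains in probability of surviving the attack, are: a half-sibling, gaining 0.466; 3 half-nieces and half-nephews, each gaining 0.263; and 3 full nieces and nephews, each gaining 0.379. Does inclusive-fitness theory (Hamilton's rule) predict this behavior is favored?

Yes

Hamilton's rule: the trait is favored when the sum of r·B over every recipient exceeds the actor's cost C.
r to a half-sibling = 0.25 (half-sibs share one parent — one path of length 2: r = (1/2)^2 = 1/4).
r to a half-niece or half-nephew = 1/8 (half-aunt/uncle↔niece/nephew: one path of length 3: r = (1/2)^3 = 1/8).
r to a full niece or nephew = 1/4 (full aunt/uncle↔niece/nephew: two paths of length 3 through the shared grandparent pair: r = 2·(1/2)^3 = 1/4).
Summing one r·B term per recipient: 1·0.25·0.466 + 3·0.125·0.263 + 3·0.25·0.379 = 0.499375.
0.499375 > 0.31: the indirect benefit exceeds the cost.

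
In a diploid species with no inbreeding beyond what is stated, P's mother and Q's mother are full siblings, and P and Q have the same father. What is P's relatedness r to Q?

Independent pedigree routes through distinct common ancestors add.
P and Q are related in two ways: first cousins through their mothers (r = 1/8) and half-sibs through their shared father (r = 1/4).
r = 1/8 + 1/4 = 3/8 = 0.375.

0.375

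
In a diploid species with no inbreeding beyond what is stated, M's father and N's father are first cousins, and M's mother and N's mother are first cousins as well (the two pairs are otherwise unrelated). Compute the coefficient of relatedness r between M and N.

With two independent routes of shared ancestry, r is the sum of the two contributions.
M and N are related in two ways: second cousins through their fathers (r = 1/32) and second cousins through their mothers (r = 1/32).
r = 1/32 + 1/32 = 1/16 = 0.0625.

0.0625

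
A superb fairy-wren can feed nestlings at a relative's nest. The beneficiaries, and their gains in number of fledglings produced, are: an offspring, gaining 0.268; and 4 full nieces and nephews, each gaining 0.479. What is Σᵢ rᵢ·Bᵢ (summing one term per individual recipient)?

0.613

r to an offspring = 0.5 (one parent–offspring link: r = (1/2)^1 = 1/2).
r to a full niece or nephew = 1/4 (full aunt/uncle↔niece/nephew: two paths of length 3 through the shared grandparent pair: r = 2·(1/2)^3 = 1/4).
Summing one r·B term per recipient: 1·0.5·0.268 + 4·0.25·0.479 = 0.613.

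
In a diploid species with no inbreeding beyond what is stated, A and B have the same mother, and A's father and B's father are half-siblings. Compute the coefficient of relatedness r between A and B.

Independent pedigree routes through distinct common ancestors add.
A and B are related in two ways: half-sibs through their shared mother (r = 1/4) and half first cousins through their fathers (r = 1/16).
r = 1/4 + 1/16 = 0.3125.

0.3125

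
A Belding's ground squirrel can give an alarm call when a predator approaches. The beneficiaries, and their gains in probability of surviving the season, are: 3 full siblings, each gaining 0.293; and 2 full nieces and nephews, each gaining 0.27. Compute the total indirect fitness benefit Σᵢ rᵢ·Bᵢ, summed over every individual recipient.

r to a full sibling = 1/2 (full sibs share both parents — two paths of length 2: r = 2·(1/2)^2 = 1/2).
r to a full niece or nephew = 1/4 (full aunt/uncle↔niece/nephew: two paths of length 3 through the shared grandparent pair: r = 2·(1/2)^3 = 1/4).
Summing one r·B term per recipient: 3·0.5·0.293 + 2·0.25·0.27 = 0.5745.

0.5745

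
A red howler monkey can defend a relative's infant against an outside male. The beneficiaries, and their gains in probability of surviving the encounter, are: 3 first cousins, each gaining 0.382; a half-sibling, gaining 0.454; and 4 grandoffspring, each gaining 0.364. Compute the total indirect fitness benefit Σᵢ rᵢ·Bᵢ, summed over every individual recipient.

0.62075

r to a first cousin = 1/8 (first cousins share one grandparent pair — two paths of length 4: r = 2·(1/2)^4 = 1/8).
r to a half-sibling = 1/4 (half-sibs share one parent — one path of length 2: r = (1/2)^2 = 1/4).
r to a grandoffspring = 0.25 (two parent–offspring links: r = (1/2)^2 = 1/4).
Summing one r·B term per recipient: 3·0.125·0.382 + 1·0.25·0.454 + 4·0.25·0.364 = 0.62075.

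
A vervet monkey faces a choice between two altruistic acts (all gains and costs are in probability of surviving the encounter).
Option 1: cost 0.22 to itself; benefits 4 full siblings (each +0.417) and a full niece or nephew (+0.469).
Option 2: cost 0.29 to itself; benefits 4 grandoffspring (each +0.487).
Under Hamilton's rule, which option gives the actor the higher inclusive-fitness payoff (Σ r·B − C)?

Option 1

Option 1: r to a full sibling = 0.5.
Option 1: r to a full niece or nephew = 0.25.
Option 1: Σ r·B − C = (4·0.5·0.417 + 1·0.25·0.469) − 0.22 = 0.73125.
Option 2: r to a grandoffspring = 0.25.
Option 2: Σ r·B − C = (4·0.25·0.487) − 0.29 = 0.197.
Option 1 has the higher net inclusive-fitness payoff.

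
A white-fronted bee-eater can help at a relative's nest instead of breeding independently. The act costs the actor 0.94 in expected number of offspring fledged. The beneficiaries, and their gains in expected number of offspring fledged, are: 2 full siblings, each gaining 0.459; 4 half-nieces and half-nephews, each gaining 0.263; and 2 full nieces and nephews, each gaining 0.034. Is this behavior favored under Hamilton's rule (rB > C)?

Hamilton's rule: the trait is favored when the sum of r·B over every recipient exceeds the actor's cost C.
r to a full sibling = 1/2 (full sibs share both parents — two paths of length 2: r = 2·(1/2)^2 = 1/2).
r to a half-niece or half-nephew = 1/8 (half-aunt/uncle↔niece/nephew: one path of length 3: r = (1/2)^3 = 1/8).
r to a full niece or nephew = 0.25 (full aunt/uncle↔niece/nephew: two paths of length 3 through the shared grandparent pair: r = 2·(1/2)^3 = 1/4).
Summing one r·B term per recipient: 2·0.5·0.459 + 4·0.125·0.263 + 2·0.25·0.034 = 0.6075.
0.6075 < 0.94: the indirect benefit is less than the cost.

No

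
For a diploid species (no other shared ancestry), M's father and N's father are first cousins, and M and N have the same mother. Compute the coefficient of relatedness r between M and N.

0.28125

Relatedness sums over independent paths through distinct common ancestors.
M and N are related in two ways: second cousins through their fathers (r = 1/32) and half-sibs through their shared mother (r = 1/4).
r = 1/32 + 1/4 = 9/32 = 0.28125.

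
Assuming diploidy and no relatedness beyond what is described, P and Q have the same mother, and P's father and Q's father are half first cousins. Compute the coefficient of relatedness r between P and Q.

0.265625

Relatedness sums over independent paths through distinct common ancestors.
P and Q are related in two ways: half-sibs through their shared mother (r = 1/4) and half second cousins through their fathers (r = 1/64).
r = 1/4 + 1/64 = 17/64 = 0.265625.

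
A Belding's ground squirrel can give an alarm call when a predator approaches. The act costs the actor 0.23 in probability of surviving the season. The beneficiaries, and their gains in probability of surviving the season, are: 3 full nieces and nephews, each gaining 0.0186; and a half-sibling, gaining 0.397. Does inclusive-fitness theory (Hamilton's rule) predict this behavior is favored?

Hamilton's rule: the trait is favored when the sum of r·B over every recipient exceeds the actor's cost C.
r to a full niece or nephew = 0.25 (full aunt/uncle↔niece/nephew: two paths of length 3 through the shared grandparent pair: r = 2·(1/2)^3 = 1/4).
r to a half-sibling = 1/4 (half-sibs share one parent — one path of length 2: r = (1/2)^2 = 1/4).
Summing one r·B term per recipient: 3·0.25·0.0186 + 1·0.25·0.397 = 0.1132.
0.1132 < 0.23: the indirect benefit is less than the cost.

No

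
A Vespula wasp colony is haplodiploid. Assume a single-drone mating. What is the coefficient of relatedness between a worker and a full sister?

0.75

Haplodiploid full sisters inherit their father's entire haploid genome identically (contributing 1/2) and on average half of their mother's contribution (1/2 · 1/2 = 1/4); r = 1/2 + 1/4 = 3/4.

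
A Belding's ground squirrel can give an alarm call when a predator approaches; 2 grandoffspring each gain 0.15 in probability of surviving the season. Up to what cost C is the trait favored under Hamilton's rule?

r to a grandoffspring = 1/4 (two parent–offspring links: r = (1/2)^2 = 1/4).
Hamilton's rule: n·r·B > C, so the trait is favored while C < n·r·B = 2·0.25·0.15 = 0.075.

0.075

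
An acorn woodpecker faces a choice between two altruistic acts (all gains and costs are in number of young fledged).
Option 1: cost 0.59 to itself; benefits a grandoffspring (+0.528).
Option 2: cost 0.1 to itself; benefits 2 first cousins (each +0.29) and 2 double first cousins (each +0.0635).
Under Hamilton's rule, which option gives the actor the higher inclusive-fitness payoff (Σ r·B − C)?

Option 2

Option 1: r to a grandoffspring = 0.25.
Option 1: Σ r·B − C = (1·0.25·0.528) − 0.59 = -0.458.
Option 2: r to a first cousin = 0.125.
Option 2: r to a double first cousin = 0.25.
Option 2: Σ r·B − C = (2·0.125·0.29 + 2·0.25·0.0635) − 0.1 = 0.00425.
Option 2 has the higher net inclusive-fitness payoff.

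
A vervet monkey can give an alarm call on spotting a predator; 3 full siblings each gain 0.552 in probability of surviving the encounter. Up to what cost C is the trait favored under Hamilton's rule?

r to a full sibling = 0.5 (full sibs share both parents — two paths of length 2: r = 2·(1/2)^2 = 1/2).
Hamilton's rule: n·r·B > C, so the trait is favored while C < n·r·B = 3·0.5·0.552 = 0.828.

0.828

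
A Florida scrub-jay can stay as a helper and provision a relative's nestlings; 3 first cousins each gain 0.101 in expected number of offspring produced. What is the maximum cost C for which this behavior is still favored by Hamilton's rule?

r to a first cousin = 0.125 (first cousins share one grandparent pair — two paths of length 4: r = 2·(1/2)^4 = 1/8).
Hamilton's rule: n·r·B > C, so the trait is favored while C < n·r·B = 3·0.125·0.101 = 0.037875.

0.037875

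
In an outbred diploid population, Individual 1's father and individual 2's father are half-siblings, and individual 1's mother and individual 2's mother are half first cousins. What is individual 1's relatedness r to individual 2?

Independent pedigree routes through distinct common ancestors add.
Individual 1 and individual 2 are related in two ways: half first cousins through their fathers (r = 1/16) and half second cousins through their mothers (r = 1/64).
r = 1/16 + 1/64 = 5/64 = 0.078125.

0.078125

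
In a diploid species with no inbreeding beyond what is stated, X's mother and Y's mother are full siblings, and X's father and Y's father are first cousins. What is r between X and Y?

Relatedness sums over independent paths through distinct common ancestors.
X and Y are related in two ways: first cousins through their mothers (r = 1/8) and second cousins through their fathers (r = 1/32).
r = 1/8 + 1/32 = 5/32 = 0.15625.

0.15625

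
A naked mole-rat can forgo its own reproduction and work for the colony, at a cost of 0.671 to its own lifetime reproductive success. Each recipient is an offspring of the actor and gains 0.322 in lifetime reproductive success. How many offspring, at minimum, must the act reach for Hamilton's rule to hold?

5

r to an offspring = 1/2 (one parent–offspring link: r = (1/2)^1 = 1/2).
Hamilton's rule: n·r·B > C  ⇒  n > C/(r·B) = 0.671/(0.5·0.322) = 4.168.
The smallest integer exceeding 4.168 is 5.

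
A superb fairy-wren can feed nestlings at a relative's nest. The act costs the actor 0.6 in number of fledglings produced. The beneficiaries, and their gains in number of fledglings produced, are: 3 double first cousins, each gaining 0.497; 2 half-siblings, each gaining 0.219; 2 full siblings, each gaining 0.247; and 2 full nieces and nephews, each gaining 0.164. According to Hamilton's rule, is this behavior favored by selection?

Yes

Hamilton's rule: the trait is favored when the sum of r·B over every recipient exceeds the actor's cost C.
r to a double first cousin = 0.25 (double first cousins share both grandparent pairs — four paths of length 4: r = 4·(1/2)^4 = 1/4).
r to a half-sibling = 0.25 (half-sibs share one parent — one path of length 2: r = (1/2)^2 = 1/4).
r to a full sibling = 0.5 (full sibs share both parents — two paths of length 2: r = 2·(1/2)^2 = 1/2).
r to a full niece or nephew = 0.25 (full aunt/uncle↔niece/nephew: two paths of length 3 through the shared grandparent pair: r = 2·(1/2)^3 = 1/4).
Summing one r·B term per recipient: 3·0.25·0.497 + 2·0.25·0.219 + 2·0.5·0.247 + 2·0.25·0.164 = 0.81125.
0.81125 > 0.6: the indirect benefit exceeds the cost.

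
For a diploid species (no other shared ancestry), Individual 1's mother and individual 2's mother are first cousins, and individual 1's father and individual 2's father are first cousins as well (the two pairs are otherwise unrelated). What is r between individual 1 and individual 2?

0.0625

Wright's path rule: contributions from independent ancestry routes add.
Individual 1 and individual 2 are related in two ways: second cousins through their mothers (r = 1/32) and second cousins through their fathers (r = 1/32).
r = 1/32 + 1/32 = 0.0625.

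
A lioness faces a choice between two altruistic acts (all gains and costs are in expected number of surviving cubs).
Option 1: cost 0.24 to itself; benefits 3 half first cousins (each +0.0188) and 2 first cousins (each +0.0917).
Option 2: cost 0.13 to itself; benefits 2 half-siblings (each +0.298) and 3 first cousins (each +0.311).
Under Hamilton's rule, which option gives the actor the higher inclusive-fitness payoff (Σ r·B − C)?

Option 2

Option 1: r to a half first cousin = 0.0625.
Option 1: r to a first cousin = 0.125.
Option 1: Σ r·B − C = (3·0.0625·0.0188 + 2·0.125·0.0917) − 0.24 = -0.21355.
Option 2: r to a half-sibling = 0.25.
Option 2: r to a first cousin = 0.125.
Option 2: Σ r·B − C = (2·0.25·0.298 + 3·0.125·0.311) − 0.13 = 0.135625.
Option 2 has the higher net inclusive-fitness payoff.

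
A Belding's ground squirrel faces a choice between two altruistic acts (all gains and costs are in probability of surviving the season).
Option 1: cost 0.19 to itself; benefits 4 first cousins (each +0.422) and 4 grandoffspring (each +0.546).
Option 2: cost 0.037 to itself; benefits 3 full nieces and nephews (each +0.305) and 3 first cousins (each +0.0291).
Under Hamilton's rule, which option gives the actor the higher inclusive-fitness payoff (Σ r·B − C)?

Option 1

Option 1: r to a first cousin = 0.125.
Option 1: r to a grandoffspring = 0.25.
Option 1: Σ r·B − C = (4·0.125·0.422 + 4·0.25·0.546) − 0.19 = 0.567.
Option 2: r to a full niece or nephew = 0.25.
Option 2: r to a first cousin = 0.125.
Option 2: Σ r·B − C = (3·0.25·0.305 + 3·0.125·0.0291) − 0.037 = 0.2026625.
Option 1 has the higher net inclusive-fitness payoff.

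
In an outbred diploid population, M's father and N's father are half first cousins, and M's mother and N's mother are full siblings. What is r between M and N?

Relatedness sums over independent paths through distinct common ancestors.
M and N are related in two ways: half second cousins through their fathers (r = 1/64) and first cousins through their mothers (r = 1/8).
r = 1/64 + 1/8 = 0.140625.

0.140625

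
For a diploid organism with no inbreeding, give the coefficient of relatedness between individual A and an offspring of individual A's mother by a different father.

Each parent–offspring link contributes a factor of 1/2, and independent paths through distinct common ancestors add.
Half-sibs share one parent — one path of length 2: r = (1/2)^2 = 1/4.

0.25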